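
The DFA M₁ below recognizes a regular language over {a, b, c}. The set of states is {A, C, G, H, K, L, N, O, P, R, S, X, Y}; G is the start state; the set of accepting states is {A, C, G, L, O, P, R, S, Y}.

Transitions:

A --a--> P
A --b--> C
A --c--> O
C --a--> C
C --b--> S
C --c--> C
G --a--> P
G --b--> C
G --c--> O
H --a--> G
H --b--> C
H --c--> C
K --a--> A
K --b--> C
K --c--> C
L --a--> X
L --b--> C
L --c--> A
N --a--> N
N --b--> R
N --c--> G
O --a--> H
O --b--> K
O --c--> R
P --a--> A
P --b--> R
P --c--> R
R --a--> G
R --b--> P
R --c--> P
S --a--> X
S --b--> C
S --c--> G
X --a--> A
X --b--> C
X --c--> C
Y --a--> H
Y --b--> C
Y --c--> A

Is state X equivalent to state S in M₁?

No

Reachable states from the start: {A,C,G,H,K,O,P,R,S,X}. Unreachable: {L,N,Y} — drop them.
Start with accepting vs non-accepting: {A,C,G,O,P,R,S} | {H,K,X}.
Refine {A,C,G,O,P,R,S} on symbol a: members go to different blocks, giving {A,C,G,P,R} and {O,S}.
On input b, block {A,C,G,P,R} splits into {A,G,P,R} and {C}.
Split {A,G,P,R} by δ(·,b) → {A,G} and {P,R}.
On input b, block {O,S} splits into {O} and {S}.
Stable partition: {A,G} | {H,K,X} | {O} | {C} | {P,R} | {S} — 6 equivalence classes.
X and S end up in different blocks, so they are distinguishable. For instance, the string 'ε' is accepted from only S.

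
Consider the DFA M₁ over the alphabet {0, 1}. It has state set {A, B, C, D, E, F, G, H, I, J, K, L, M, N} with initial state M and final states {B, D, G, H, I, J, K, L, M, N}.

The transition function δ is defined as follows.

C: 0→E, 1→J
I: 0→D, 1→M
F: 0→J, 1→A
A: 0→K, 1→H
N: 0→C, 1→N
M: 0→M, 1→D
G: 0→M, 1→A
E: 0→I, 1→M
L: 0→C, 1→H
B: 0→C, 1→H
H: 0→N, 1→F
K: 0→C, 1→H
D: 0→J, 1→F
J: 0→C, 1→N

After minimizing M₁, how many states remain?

9

Reachable states from the start: {A,C,D,E,F,H,I,J,K,M,N}. Unreachable: {B,G,L} — drop them.
P0 = {D,H,I,J,K,M,N} | {A,C,E,F}.
Refine {D,H,I,J,K,M,N} on symbol 0: members go to different blocks, giving {D,H,I,M} and {J,K,N}.
On input 0, block {D,H,I,M} splits into {D,H} and {I,M}.
On input 0, block {A,C,E,F} splits into {A,F} and {C} and {E}.
Split {A,F} by δ(·,1) → {A} and {F}.
Split {J,K,N} by δ(·,1) → {J,N} and {K}.
On input 0, block {I,M} splits into {I} and {M}.
Stable partition: {D,H} | {A} | {J,N} | {I} | {C} | {E} | {F} | {K} | {M} — 9 equivalence classes.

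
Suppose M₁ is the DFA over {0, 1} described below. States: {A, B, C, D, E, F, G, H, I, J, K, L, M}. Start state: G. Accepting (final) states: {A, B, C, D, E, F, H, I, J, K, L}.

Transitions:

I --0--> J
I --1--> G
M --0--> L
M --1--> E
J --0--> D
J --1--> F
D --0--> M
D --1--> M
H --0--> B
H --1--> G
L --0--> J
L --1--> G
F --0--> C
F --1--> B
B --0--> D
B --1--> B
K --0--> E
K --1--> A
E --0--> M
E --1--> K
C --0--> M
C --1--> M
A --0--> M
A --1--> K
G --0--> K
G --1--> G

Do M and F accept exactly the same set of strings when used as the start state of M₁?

No

First remove the unreachable states {H,I}; 11 states remain.
Initial partition by acceptance: {A,B,C,D,E,F,J,K,L} | {G,M}.
On input 0, block {A,B,C,D,E,F,J,K,L} splits into {B,F,J,K,L} and {A,C,D,E}.
Refine {B,F,J,K,L} on symbol 0: members go to different blocks, giving {B,F,J,K} and {L}.
Split {B,F,J,K} by δ(·,1) → {B,F,J} and {K}.
Refine {G,M} on symbol 0: members go to different blocks, giving {G} and {M}.
On input 1, block {A,C,D,E} splits into {A,E} and {C,D}.
No further refinement is possible. Final partition (7 blocks): {B,F,J} | {G} | {A,E} | {L} | {K} | {M} | {C,D}.
M and F end up in different blocks, so they are distinguishable. For instance, the string 'ε' is accepted from only F.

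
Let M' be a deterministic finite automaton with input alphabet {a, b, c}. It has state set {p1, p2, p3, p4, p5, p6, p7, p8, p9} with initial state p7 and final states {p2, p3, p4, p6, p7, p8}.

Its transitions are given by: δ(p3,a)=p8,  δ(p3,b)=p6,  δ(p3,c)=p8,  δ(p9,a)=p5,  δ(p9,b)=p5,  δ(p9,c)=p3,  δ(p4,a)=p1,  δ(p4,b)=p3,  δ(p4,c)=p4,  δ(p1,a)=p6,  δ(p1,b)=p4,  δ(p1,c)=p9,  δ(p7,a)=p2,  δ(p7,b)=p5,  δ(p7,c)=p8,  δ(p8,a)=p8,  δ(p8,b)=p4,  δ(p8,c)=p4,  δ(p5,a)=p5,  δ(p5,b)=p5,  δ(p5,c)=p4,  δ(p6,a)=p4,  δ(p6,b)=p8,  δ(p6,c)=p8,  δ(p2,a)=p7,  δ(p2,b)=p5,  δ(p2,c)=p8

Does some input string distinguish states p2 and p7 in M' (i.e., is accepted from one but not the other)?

All states are reachable from the start state.
Start with accepting vs non-accepting: {p2,p3,p4,p6,p7,p8} | {p1,p5,p9}.
Refine {p2,p3,p4,p6,p7,p8} on symbol a: members go to different blocks, giving {p2,p3,p6,p7,p8} and {p4}.
Split {p2,p3,p6,p7,p8} by δ(·,a) → {p2,p3,p7,p8} and {p6}.
Refine {p2,p3,p7,p8} on symbol b: members go to different blocks, giving {p2,p7} and {p3} and {p8}.
Refine {p1,p5,p9} on symbol a: members go to different blocks, giving {p5,p9} and {p1}.
On input c, block {p5,p9} splits into {p5} and {p9}.
The partition is now stable with 8 blocks: {p2,p7} | {p5} | {p4} | {p6} | {p3} | {p8} | {p1} | {p9}.
p2 and p7 lie in the same block of the stable partition, so they are equivalent — no string distinguishes them.

No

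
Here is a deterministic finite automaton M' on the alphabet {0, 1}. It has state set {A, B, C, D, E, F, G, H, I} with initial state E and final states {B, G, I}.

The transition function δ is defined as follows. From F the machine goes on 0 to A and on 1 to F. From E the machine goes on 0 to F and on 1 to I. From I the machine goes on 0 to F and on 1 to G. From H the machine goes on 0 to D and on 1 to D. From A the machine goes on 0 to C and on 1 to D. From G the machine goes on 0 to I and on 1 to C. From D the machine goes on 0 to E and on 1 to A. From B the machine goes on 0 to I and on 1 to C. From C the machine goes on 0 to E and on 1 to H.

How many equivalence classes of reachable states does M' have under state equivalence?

6

States {B} cannot be reached from the start state, so discard them.
Start with accepting vs non-accepting: {G,I} | {A,C,D,E,F,H}.
Refine {G,I} on symbol 0: members go to different blocks, giving {G} and {I}.
On input 1, block {A,C,D,E,F,H} splits into {A,C,D,F,H} and {E}.
Refine {A,C,D,F,H} on symbol 0: members go to different blocks, giving {A,F,H} and {C,D}.
Split {A,F,H} by δ(·,0) → {A,H} and {F}.
The partition is now stable with 6 blocks: {G} | {A,H} | {I} | {E} | {C,D} | {F}.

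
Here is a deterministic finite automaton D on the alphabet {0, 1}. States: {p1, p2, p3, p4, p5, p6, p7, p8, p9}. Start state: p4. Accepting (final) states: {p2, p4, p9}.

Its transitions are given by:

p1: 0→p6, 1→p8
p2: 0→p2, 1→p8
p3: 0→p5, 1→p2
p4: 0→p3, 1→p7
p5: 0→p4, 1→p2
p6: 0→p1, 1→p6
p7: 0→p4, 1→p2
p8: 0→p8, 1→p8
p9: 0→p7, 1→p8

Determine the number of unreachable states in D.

3

BFS from p4 reaches {p2, p3, p4, p5, p7, p8}; the 3 state(s) p1, p6, p9 are never visited.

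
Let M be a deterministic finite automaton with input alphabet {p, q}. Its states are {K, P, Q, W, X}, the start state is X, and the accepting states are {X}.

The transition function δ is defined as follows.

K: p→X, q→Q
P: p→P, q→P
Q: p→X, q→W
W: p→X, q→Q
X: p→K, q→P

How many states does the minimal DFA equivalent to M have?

Start with accepting vs non-accepting: {X} | {K,P,Q,W}.
On input p, block {K,P,Q,W} splits into {K,Q,W} and {P}.
The partition is now stable with 3 blocks: {X} | {K,Q,W} | {P}.

3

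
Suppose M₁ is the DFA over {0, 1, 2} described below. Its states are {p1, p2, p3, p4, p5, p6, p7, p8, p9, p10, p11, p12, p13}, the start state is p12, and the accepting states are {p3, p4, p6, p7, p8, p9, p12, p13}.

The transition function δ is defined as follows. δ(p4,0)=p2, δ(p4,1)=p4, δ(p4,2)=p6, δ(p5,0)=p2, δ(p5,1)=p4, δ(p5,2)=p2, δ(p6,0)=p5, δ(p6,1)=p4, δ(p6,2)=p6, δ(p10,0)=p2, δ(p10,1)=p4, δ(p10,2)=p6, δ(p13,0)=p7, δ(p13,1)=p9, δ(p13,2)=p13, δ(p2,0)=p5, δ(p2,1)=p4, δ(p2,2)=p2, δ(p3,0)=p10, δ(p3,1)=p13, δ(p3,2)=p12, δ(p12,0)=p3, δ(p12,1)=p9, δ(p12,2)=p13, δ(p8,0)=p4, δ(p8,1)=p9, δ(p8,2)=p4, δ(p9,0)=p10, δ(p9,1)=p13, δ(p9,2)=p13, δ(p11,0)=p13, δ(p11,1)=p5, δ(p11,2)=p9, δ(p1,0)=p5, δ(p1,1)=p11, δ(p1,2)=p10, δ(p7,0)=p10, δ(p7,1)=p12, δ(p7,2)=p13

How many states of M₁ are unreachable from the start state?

3

No path from p12 leads to p1, p8, p11; the other 10 states are all reachable.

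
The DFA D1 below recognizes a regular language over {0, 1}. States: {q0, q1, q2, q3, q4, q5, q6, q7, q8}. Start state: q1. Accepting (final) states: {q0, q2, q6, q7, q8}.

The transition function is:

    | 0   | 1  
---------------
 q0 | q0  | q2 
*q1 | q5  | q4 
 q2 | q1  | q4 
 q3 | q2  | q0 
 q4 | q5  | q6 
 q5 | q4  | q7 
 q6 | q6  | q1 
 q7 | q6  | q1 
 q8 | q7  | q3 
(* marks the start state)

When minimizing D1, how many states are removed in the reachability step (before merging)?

Starting at q1 and following transitions, the reachable set is {q1, q4, q5, q6, q7}. That leaves q0, q2, q3, q8 unreachable — 4 in total.

4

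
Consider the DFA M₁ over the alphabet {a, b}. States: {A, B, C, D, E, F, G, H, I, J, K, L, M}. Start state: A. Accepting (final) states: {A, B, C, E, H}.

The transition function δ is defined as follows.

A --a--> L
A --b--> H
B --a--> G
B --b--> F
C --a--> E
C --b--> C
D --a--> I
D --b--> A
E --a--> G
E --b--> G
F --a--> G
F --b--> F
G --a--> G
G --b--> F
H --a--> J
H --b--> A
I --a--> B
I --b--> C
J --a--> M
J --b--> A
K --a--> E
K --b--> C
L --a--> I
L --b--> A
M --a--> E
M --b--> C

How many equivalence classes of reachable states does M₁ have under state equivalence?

First remove the unreachable states {D,K}; 11 states remain.
Initial partition by acceptance: {A,B,C,E,H} | {F,G,I,J,L,M}.
On input a, block {A,B,C,E,H} splits into {A,B,E,H} and {C}.
Split {A,B,E,H} by δ(·,b) → {A,H} and {B,E}.
Split {F,G,I,J,L,M} by δ(·,a) → {F,G,J,L} and {I,M}.
On input a, block {F,G,J,L} splits into {F,G} and {J,L}.
Stable partition: {A,H} | {F,G} | {C} | {B,E} | {I,M} | {J,L} — 6 equivalence classes.

6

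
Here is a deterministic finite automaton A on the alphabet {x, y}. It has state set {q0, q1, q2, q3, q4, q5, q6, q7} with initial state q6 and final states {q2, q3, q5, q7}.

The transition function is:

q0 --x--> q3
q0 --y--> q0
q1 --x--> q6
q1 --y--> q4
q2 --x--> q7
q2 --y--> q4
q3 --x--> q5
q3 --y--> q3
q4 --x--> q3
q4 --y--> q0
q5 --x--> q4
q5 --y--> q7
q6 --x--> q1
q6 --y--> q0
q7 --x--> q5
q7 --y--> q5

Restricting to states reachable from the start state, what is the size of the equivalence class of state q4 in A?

Reachable states from the start: {q0,q1,q3,q4,q5,q6,q7}. Unreachable: {q2} — drop them.
Start with accepting vs non-accepting: {q3,q5,q7} | {q0,q1,q4,q6}.
Split {q3,q5,q7} by δ(·,x) → {q3,q7} and {q5}.
Refine {q3,q7} on symbol y: members go to different blocks, giving {q3} and {q7}.
Split {q0,q1,q4,q6} by δ(·,x) → {q0,q4} and {q1,q6}.
Stable partition: {q3} | {q0,q4} | {q5} | {q7} | {q1,q6} — 5 equivalence classes.
State q4 belongs to the block {q0,q4}, which has 2 states.

2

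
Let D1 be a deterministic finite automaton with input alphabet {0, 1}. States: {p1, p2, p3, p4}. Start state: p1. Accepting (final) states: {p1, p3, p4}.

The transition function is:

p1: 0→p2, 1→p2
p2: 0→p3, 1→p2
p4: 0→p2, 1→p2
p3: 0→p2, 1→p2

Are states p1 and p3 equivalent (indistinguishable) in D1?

Yes

First remove the unreachable states {p4}; 3 states remain.
P0 = {p1,p3} | {p2}.
No further refinement is possible. Final partition (2 blocks): {p1,p3} | {p2}.
p1 and p3 lie in the same block of the stable partition, so they are equivalent — no string distinguishes them.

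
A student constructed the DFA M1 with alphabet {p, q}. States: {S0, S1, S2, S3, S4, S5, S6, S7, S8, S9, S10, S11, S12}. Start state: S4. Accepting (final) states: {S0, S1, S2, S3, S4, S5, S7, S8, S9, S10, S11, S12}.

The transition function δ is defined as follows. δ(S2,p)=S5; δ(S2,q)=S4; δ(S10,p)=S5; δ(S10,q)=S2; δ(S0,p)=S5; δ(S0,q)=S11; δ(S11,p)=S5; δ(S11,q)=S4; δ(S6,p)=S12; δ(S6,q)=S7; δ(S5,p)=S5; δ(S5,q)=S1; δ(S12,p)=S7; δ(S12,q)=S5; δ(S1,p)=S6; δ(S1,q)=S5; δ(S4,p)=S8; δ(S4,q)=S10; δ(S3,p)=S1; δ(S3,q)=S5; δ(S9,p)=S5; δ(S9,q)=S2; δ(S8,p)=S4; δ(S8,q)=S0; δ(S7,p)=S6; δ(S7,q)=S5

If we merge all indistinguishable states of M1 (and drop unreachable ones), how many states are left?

First remove the unreachable states {S3,S9}; 11 states remain.
P0 = {S0,S1,S2,S4,S5,S7,S8,S10,S11,S12} | {S6}.
Refine {S0,S1,S2,S4,S5,S7,S8,S10,S11,S12} on symbol p: members go to different blocks, giving {S0,S2,S4,S5,S8,S10,S11,S12} and {S1,S7}.
Refine {S0,S2,S4,S5,S8,S10,S11,S12} on symbol p: members go to different blocks, giving {S0,S2,S4,S5,S8,S10,S11} and {S12}.
Refine {S0,S2,S4,S5,S8,S10,S11} on symbol q: members go to different blocks, giving {S0,S2,S4,S8,S10,S11} and {S5}.
Split {S0,S2,S4,S8,S10,S11} by δ(·,p) → {S0,S2,S10,S11} and {S4,S8}.
On input q, block {S0,S2,S10,S11} splits into {S0,S10} and {S2,S11}.
Stable partition: {S0,S10} | {S6} | {S1,S7} | {S12} | {S5} | {S4,S8} | {S2,S11} — 7 equivalence classes.

7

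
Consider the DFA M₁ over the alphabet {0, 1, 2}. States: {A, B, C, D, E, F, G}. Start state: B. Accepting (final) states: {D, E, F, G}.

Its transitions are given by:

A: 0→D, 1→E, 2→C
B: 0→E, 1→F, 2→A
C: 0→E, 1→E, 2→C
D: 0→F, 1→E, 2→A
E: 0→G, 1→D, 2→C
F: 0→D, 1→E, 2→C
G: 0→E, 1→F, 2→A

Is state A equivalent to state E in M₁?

No

P0 = {D,E,F,G} | {A,B,C}.
Stable partition: {D,E,F,G} | {A,B,C} — 2 equivalence classes.
A and E end up in different blocks, so they are distinguishable. For instance, the string 'ε' is accepted from only E.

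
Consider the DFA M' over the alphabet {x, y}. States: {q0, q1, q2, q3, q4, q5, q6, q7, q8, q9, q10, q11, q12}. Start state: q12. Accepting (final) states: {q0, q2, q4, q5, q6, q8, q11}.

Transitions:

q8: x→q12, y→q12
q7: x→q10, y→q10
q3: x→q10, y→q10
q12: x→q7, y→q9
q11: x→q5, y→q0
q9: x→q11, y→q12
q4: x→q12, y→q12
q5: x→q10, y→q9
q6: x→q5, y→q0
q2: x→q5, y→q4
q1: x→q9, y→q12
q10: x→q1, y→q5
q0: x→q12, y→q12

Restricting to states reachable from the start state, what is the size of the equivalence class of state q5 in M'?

1

Reachable states from the start: {q0,q1,q5,q7,q9,q10,q11,q12}. Unreachable: {q2,q3,q4,q6,q8} — drop them.
Start with accepting vs non-accepting: {q0,q5,q11} | {q1,q7,q9,q10,q12}.
On input x, block {q0,q5,q11} splits into {q0,q5} and {q11}.
Refine {q1,q7,q9,q10,q12} on symbol x: members go to different blocks, giving {q1,q7,q10,q12} and {q9}.
Refine {q0,q5} on symbol y: members go to different blocks, giving {q0} and {q5}.
Split {q1,q7,q10,q12} by δ(·,x) → {q7,q10,q12} and {q1}.
On input x, block {q7,q10,q12} splits into {q7,q12} and {q10}.
On input x, block {q7,q12} splits into {q7} and {q12}.
Stable partition: {q0} | {q7} | {q11} | {q9} | {q5} | {q1} | {q10} | {q12} — 8 equivalence classes.
State q5 belongs to the block {q5}, which has 1 states.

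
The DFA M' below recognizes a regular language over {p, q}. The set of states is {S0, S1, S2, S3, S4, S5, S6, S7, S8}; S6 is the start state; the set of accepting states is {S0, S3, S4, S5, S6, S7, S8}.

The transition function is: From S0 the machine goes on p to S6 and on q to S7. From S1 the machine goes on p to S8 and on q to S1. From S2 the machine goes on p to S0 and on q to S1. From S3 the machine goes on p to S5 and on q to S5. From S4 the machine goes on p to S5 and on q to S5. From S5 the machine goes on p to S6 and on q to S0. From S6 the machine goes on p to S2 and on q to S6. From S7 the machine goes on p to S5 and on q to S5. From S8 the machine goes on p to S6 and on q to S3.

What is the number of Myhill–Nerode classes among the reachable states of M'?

Reachable states from the start: {S0,S1,S2,S3,S5,S6,S7,S8}. Unreachable: {S4} — drop them.
P0 = {S0,S3,S5,S6,S7,S8} | {S1,S2}.
Split {S0,S3,S5,S6,S7,S8} by δ(·,p) → {S0,S3,S5,S7,S8} and {S6}.
Refine {S0,S3,S5,S7,S8} on symbol p: members go to different blocks, giving {S0,S5,S8} and {S3,S7}.
Split {S0,S5,S8} by δ(·,q) → {S0,S8} and {S5}.
No further refinement is possible. Final partition (5 blocks): {S0,S8} | {S1,S2} | {S6} | {S3,S7} | {S5}.

5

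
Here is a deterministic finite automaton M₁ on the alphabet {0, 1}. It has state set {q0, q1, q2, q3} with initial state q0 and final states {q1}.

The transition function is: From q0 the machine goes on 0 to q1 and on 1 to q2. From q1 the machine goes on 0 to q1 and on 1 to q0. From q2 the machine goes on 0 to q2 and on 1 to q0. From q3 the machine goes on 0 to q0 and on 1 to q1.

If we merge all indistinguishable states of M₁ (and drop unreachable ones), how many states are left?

States {q3} cannot be reached from the start state, so discard them.
P0 = {q1} | {q0,q2}.
Split {q0,q2} by δ(·,0) → {q0} and {q2}.
Stable partition: {q1} | {q0} | {q2} — 3 equivalence classes.

3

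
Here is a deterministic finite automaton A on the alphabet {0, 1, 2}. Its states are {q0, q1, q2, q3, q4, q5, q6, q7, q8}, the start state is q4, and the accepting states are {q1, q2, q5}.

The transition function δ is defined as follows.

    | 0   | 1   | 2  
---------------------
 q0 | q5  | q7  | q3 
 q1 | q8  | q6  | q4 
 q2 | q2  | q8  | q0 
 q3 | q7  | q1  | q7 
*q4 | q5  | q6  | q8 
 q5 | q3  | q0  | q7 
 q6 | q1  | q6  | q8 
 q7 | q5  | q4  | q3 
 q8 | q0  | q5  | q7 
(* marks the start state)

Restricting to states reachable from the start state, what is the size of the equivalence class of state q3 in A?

2

First remove the unreachable states {q2}; 8 states remain.
Start with accepting vs non-accepting: {q1,q5} | {q0,q3,q4,q6,q7,q8}.
Refine {q0,q3,q4,q6,q7,q8} on symbol 0: members go to different blocks, giving {q0,q4,q6,q7} and {q3,q8}.
The partition is now stable with 3 blocks: {q1,q5} | {q0,q4,q6,q7} | {q3,q8}.
State q3 belongs to the block {q3,q8}, which has 2 states.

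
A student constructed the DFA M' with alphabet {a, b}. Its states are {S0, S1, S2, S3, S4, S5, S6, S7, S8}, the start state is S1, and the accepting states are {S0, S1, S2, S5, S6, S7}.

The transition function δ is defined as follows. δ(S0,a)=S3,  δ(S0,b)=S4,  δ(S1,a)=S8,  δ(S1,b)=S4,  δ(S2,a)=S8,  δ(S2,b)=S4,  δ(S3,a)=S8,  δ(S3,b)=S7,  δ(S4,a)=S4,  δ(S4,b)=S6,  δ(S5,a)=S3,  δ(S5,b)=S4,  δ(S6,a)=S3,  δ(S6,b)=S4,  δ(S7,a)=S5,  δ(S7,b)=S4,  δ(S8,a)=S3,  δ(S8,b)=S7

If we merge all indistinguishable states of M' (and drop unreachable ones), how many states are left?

4

Reachable states from the start: {S1,S3,S4,S5,S6,S7,S8}. Unreachable: {S0,S2} — drop them.
Start with accepting vs non-accepting: {S1,S5,S6,S7} | {S3,S4,S8}.
Split {S1,S5,S6,S7} by δ(·,a) → {S1,S5,S6} and {S7}.
On input b, block {S3,S4,S8} splits into {S3,S8} and {S4}.
No further refinement is possible. Final partition (4 blocks): {S1,S5,S6} | {S3,S8} | {S7} | {S4}.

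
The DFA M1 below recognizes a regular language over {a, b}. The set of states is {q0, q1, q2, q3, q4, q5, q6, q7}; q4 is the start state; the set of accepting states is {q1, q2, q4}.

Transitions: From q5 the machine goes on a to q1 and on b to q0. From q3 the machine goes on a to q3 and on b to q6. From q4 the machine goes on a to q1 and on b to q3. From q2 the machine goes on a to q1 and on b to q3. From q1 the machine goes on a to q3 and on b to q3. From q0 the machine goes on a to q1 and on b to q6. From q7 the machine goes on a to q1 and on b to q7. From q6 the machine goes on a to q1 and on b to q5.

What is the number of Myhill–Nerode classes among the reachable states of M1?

4

States {q2,q7} cannot be reached from the start state, so discard them.
Start with accepting vs non-accepting: {q1,q4} | {q0,q3,q5,q6}.
Refine {q1,q4} on symbol a: members go to different blocks, giving {q1} and {q4}.
Refine {q0,q3,q5,q6} on symbol a: members go to different blocks, giving {q0,q5,q6} and {q3}.
The partition is now stable with 4 blocks: {q1} | {q0,q5,q6} | {q4} | {q3}.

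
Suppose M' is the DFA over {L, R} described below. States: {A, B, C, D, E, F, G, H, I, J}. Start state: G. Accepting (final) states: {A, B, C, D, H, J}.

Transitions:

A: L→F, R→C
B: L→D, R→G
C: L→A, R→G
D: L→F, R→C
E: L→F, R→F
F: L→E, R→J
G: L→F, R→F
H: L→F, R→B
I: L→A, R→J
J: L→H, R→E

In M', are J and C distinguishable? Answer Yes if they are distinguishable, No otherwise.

Reachable states from the start: {A,B,C,D,E,F,G,H,J}. Unreachable: {I} — drop them.
Initial partition by acceptance: {A,B,C,D,H,J} | {E,F,G}.
Refine {A,B,C,D,H,J} on symbol L: members go to different blocks, giving {A,D,H} and {B,C,J}.
On input R, block {E,F,G} splits into {E,G} and {F}.
Stable partition: {A,D,H} | {E,G} | {B,C,J} | {F} — 4 equivalence classes.
J and C lie in the same block of the stable partition, so they are equivalent — no string distinguishes them.

No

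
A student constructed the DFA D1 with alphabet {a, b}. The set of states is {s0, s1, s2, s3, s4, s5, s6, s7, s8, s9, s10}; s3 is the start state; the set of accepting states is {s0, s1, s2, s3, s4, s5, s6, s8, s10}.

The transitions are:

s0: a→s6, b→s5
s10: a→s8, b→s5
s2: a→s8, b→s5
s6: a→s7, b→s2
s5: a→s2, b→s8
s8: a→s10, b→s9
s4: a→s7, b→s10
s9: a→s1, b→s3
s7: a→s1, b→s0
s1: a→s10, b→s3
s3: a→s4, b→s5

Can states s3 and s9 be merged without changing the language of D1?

All states are reachable from the start state.
Initial partition by acceptance: {s0,s1,s2,s3,s4,s5,s6,s8,s10} | {s7,s9}.
Refine {s0,s1,s2,s3,s4,s5,s6,s8,s10} on symbol a: members go to different blocks, giving {s0,s1,s2,s3,s5,s8,s10} and {s4,s6}.
On input a, block {s0,s1,s2,s3,s5,s8,s10} splits into {s1,s2,s5,s8,s10} and {s0,s3}.
Refine {s1,s2,s5,s8,s10} on symbol b: members go to different blocks, giving {s2,s5,s10} and {s1} and {s8}.
Refine {s2,s5,s10} on symbol a: members go to different blocks, giving {s2,s10} and {s5}.
No further refinement is possible. Final partition (7 blocks): {s2,s10} | {s7,s9} | {s4,s6} | {s0,s3} | {s1} | {s8} | {s5}.
s3 and s9 end up in different blocks, so they are distinguishable. For instance, the string 'ε' is accepted from only s3.

No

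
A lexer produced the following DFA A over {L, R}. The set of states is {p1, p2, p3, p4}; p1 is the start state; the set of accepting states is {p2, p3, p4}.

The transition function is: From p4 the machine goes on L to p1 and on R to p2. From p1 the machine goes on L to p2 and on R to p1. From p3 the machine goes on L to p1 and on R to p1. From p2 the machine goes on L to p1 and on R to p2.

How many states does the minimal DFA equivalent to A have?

Reachable states from the start: {p1,p2}. Unreachable: {p3,p4} — drop them.
Start with accepting vs non-accepting: {p2} | {p1}.
No further refinement is possible. Final partition (2 blocks): {p2} | {p1}.

2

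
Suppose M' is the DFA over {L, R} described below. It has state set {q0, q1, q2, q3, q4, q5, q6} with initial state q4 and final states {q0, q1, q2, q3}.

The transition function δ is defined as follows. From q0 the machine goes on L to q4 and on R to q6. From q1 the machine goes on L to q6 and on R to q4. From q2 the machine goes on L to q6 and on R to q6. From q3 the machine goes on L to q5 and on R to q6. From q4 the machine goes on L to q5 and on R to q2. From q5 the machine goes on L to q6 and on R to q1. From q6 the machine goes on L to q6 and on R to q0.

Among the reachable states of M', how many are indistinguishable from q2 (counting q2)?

3

First remove the unreachable states {q3}; 6 states remain.
Initial partition by acceptance: {q0,q1,q2} | {q4,q5,q6}.
Stable partition: {q0,q1,q2} | {q4,q5,q6} — 2 equivalence classes.
State q2 belongs to the block {q0,q1,q2}, which has 3 states.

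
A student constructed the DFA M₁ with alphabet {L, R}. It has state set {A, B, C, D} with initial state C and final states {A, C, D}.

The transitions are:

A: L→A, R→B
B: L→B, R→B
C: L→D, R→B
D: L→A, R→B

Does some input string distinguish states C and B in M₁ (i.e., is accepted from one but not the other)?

Yes

All states are reachable from the start state.
Initial partition by acceptance: {A,C,D} | {B}.
No further refinement is possible. Final partition (2 blocks): {A,C,D} | {B}.
C and B end up in different blocks, so they are distinguishable. For instance, the string 'ε' is accepted from only C.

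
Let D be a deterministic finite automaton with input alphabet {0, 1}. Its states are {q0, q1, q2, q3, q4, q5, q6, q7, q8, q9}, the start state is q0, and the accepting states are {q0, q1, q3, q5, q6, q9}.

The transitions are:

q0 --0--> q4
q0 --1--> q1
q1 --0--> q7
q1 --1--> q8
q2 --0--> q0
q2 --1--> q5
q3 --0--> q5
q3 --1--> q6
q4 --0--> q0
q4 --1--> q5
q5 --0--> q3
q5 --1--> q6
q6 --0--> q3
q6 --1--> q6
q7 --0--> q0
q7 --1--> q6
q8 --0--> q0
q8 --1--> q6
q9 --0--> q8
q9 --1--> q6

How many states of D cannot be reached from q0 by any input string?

No path from q0 leads to q2, q9; the other 8 states are all reachable.

2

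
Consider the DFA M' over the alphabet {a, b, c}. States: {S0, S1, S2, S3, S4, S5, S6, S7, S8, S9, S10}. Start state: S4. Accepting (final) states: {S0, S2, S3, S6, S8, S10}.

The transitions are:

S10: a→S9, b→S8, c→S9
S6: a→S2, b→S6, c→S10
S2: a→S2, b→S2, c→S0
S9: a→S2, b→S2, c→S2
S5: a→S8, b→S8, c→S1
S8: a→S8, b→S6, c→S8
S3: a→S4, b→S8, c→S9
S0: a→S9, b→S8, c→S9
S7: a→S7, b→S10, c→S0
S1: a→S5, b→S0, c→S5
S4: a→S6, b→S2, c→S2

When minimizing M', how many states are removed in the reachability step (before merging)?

Starting at S4 and following transitions, the reachable set is {S0, S2, S4, S6, S8, S9, S10}. That leaves S1, S3, S5, S7 unreachable — 4 in total.

4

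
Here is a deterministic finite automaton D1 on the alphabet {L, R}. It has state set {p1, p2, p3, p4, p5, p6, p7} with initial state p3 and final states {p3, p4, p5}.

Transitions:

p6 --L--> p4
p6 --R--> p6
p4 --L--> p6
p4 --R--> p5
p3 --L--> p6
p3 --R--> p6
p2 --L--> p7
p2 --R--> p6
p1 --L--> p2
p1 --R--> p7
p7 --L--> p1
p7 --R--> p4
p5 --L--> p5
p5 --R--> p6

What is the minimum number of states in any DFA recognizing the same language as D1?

4

First remove the unreachable states {p1,p2,p7}; 4 states remain.
Initial partition by acceptance: {p3,p4,p5} | {p6}.
On input L, block {p3,p4,p5} splits into {p3,p4} and {p5}.
Split {p3,p4} by δ(·,R) → {p3} and {p4}.
No further refinement is possible. Final partition (4 blocks): {p3} | {p6} | {p5} | {p4}.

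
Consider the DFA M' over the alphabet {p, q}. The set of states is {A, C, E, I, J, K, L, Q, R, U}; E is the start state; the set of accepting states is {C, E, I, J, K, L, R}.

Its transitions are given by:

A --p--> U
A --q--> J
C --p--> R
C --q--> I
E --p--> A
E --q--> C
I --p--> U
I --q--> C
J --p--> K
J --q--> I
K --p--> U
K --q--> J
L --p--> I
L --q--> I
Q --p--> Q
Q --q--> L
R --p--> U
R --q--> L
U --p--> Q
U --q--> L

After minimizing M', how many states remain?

3

Start with accepting vs non-accepting: {C,E,I,J,K,L,R} | {A,Q,U}.
Refine {C,E,I,J,K,L,R} on symbol p: members go to different blocks, giving {E,I,K,R} and {C,J,L}.
Stable partition: {E,I,K,R} | {A,Q,U} | {C,J,L} — 3 equivalence classes.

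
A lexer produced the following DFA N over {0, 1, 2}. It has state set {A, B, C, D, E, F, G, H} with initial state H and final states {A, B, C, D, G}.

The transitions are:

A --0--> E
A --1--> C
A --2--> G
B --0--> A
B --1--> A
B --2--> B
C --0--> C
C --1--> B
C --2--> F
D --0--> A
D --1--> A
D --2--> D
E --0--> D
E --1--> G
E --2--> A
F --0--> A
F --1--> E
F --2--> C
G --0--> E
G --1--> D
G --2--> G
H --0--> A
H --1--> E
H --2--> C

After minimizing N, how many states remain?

6

P0 = {A,B,C,D,G} | {E,F,H}.
Refine {A,B,C,D,G} on symbol 0: members go to different blocks, giving {B,C,D} and {A,G}.
Refine {B,C,D} on symbol 0: members go to different blocks, giving {B,D} and {C}.
Split {E,F,H} by δ(·,0) → {F,H} and {E}.
On input 1, block {A,G} splits into {A} and {G}.
The partition is now stable with 6 blocks: {B,D} | {F,H} | {A} | {C} | {E} | {G}.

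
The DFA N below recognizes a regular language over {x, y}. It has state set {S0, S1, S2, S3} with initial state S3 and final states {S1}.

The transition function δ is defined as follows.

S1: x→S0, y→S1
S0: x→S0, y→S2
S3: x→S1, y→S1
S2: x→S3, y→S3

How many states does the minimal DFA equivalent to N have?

4

Every state is reachable, so we keep all 4.
Start with accepting vs non-accepting: {S1} | {S0,S2,S3}.
On input x, block {S0,S2,S3} splits into {S0,S2} and {S3}.
Refine {S0,S2} on symbol x: members go to different blocks, giving {S0} and {S2}.
Stable partition: {S1} | {S0} | {S3} | {S2} — 4 equivalence classes.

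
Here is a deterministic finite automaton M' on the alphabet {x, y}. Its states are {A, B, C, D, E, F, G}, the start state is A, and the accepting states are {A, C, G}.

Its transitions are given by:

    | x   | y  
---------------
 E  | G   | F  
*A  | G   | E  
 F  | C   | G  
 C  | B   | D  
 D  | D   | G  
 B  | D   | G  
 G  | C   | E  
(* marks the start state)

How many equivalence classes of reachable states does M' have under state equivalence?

6

Every state is reachable, so we keep all 7.
Start with accepting vs non-accepting: {A,C,G} | {B,D,E,F}.
Refine {A,C,G} on symbol x: members go to different blocks, giving {A,G} and {C}.
Split {A,G} by δ(·,x) → {A} and {G}.
Split {B,D,E,F} by δ(·,x) → {B,D} and {E} and {F}.
No further refinement is possible. Final partition (6 blocks): {A} | {B,D} | {C} | {G} | {E} | {F}.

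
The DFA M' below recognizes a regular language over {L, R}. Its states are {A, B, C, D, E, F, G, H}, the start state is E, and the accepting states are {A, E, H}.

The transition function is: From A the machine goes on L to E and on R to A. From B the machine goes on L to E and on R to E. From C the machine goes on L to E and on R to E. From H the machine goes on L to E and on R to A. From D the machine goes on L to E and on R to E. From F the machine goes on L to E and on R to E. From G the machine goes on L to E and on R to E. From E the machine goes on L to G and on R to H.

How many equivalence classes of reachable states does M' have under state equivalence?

States {B,C,D,F} cannot be reached from the start state, so discard them.
Start with accepting vs non-accepting: {A,E,H} | {G}.
Split {A,E,H} by δ(·,L) → {A,H} and {E}.
No further refinement is possible. Final partition (3 blocks): {A,H} | {G} | {E}.

3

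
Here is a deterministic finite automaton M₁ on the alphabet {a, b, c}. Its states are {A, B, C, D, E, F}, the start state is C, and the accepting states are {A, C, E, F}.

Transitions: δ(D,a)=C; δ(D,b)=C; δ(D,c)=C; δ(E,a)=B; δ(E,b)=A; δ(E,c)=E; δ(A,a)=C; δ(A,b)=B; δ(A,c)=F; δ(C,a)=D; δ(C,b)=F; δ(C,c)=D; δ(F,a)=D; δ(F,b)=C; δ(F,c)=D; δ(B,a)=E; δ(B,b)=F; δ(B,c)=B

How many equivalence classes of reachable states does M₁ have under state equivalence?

First remove the unreachable states {A,B,E}; 3 states remain.
Start with accepting vs non-accepting: {C,F} | {D}.
Stable partition: {C,F} | {D} — 2 equivalence classes.

2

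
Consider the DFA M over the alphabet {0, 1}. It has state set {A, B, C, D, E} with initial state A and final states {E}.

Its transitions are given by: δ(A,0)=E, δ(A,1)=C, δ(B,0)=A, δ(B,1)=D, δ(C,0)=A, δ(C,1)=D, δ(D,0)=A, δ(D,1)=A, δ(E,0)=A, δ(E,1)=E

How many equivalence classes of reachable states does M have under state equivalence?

4

First remove the unreachable states {B}; 4 states remain.
P0 = {E} | {A,C,D}.
Refine {A,C,D} on symbol 0: members go to different blocks, giving {C,D} and {A}.
Refine {C,D} on symbol 1: members go to different blocks, giving {C} and {D}.
Stable partition: {E} | {C} | {A} | {D} — 4 equivalence classes.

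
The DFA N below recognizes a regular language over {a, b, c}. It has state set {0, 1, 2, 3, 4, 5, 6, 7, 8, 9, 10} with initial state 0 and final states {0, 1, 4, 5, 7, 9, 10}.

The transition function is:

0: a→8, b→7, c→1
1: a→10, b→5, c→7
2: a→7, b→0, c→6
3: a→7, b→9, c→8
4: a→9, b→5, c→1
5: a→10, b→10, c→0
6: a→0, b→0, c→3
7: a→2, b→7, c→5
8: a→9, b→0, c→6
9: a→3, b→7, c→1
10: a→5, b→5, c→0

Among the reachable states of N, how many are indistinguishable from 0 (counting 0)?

3

First remove the unreachable states {4}; 10 states remain.
Initial partition by acceptance: {0,1,5,7,9,10} | {2,3,6,8}.
Refine {0,1,5,7,9,10} on symbol a: members go to different blocks, giving {0,7,9} and {1,5,10}.
Stable partition: {0,7,9} | {2,3,6,8} | {1,5,10} — 3 equivalence classes.
The equivalence class containing 0 is {0,7,9}, of size 3.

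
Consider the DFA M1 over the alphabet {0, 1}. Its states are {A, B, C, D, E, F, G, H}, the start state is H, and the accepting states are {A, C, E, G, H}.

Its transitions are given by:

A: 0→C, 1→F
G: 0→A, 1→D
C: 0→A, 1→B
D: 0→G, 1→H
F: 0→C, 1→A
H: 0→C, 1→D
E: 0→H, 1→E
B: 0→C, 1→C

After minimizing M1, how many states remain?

States {E} cannot be reached from the start state, so discard them.
Start with accepting vs non-accepting: {A,C,G,H} | {B,D,F}.
Stable partition: {A,C,G,H} | {B,D,F} — 2 equivalence classes.

2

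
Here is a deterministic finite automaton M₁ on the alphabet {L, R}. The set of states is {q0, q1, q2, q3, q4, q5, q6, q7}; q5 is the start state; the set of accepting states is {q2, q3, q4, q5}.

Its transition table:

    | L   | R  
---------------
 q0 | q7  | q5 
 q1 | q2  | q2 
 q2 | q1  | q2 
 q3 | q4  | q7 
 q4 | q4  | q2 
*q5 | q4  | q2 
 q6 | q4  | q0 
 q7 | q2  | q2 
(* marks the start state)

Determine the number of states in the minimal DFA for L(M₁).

Reachable states from the start: {q1,q2,q4,q5}. Unreachable: {q0,q3,q6,q7} — drop them.
Start with accepting vs non-accepting: {q2,q4,q5} | {q1}.
Split {q2,q4,q5} by δ(·,L) → {q4,q5} and {q2}.
The partition is now stable with 3 blocks: {q4,q5} | {q1} | {q2}.

3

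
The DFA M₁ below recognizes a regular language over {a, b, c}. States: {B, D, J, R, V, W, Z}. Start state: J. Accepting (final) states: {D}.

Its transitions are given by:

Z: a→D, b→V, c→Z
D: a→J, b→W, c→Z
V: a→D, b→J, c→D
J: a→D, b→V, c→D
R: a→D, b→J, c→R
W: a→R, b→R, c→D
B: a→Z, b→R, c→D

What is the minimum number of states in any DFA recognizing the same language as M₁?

4

Reachable states from the start: {D,J,R,V,W,Z}. Unreachable: {B} — drop them.
Initial partition by acceptance: {D} | {J,R,V,W,Z}.
Refine {J,R,V,W,Z} on symbol a: members go to different blocks, giving {J,R,V,Z} and {W}.
On input c, block {J,R,V,Z} splits into {J,V} and {R,Z}.
The partition is now stable with 4 blocks: {D} | {J,V} | {W} | {R,Z}.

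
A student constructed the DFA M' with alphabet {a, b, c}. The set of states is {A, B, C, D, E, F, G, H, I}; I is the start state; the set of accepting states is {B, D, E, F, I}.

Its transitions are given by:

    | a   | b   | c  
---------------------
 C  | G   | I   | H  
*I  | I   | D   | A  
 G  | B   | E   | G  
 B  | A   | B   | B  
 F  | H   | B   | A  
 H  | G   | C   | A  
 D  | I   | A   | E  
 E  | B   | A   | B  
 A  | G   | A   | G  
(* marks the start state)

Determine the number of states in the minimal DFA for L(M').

Reachable states from the start: {A,B,D,E,G,I}. Unreachable: {C,F,H} — drop them.
P0 = {B,D,E,I} | {A,G}.
Refine {B,D,E,I} on symbol a: members go to different blocks, giving {D,E,I} and {B}.
On input a, block {D,E,I} splits into {D,I} and {E}.
Split {D,I} by δ(·,b) → {D} and {I}.
Refine {A,G} on symbol a: members go to different blocks, giving {A} and {G}.
Stable partition: {D} | {A} | {B} | {E} | {I} | {G} — 6 equivalence classes.

6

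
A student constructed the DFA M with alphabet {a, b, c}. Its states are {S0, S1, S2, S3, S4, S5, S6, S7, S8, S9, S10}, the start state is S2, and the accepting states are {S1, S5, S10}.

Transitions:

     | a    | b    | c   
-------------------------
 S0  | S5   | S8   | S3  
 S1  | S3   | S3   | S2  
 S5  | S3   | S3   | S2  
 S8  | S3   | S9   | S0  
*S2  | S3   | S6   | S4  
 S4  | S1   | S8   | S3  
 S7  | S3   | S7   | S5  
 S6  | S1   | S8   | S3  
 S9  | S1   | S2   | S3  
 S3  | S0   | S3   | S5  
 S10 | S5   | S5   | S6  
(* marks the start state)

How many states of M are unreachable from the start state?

No path from S2 leads to S7, S10; the other 9 states are all reachable.

2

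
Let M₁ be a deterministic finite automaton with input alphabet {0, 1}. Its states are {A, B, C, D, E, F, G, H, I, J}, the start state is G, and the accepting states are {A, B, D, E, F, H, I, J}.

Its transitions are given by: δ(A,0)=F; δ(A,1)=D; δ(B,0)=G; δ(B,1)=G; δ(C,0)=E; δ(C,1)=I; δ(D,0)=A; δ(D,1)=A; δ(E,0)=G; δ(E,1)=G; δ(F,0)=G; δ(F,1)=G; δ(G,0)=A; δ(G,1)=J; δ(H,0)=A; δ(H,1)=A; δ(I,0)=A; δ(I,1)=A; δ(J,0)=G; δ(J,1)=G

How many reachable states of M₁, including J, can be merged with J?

Reachable states from the start: {A,D,F,G,J}. Unreachable: {B,C,E,H,I} — drop them.
Initial partition by acceptance: {A,D,F,J} | {G}.
On input 0, block {A,D,F,J} splits into {A,D} and {F,J}.
On input 0, block {A,D} splits into {A} and {D}.
The partition is now stable with 4 blocks: {A} | {G} | {F,J} | {D}.
The equivalence class containing J is {F,J}, of size 2.

2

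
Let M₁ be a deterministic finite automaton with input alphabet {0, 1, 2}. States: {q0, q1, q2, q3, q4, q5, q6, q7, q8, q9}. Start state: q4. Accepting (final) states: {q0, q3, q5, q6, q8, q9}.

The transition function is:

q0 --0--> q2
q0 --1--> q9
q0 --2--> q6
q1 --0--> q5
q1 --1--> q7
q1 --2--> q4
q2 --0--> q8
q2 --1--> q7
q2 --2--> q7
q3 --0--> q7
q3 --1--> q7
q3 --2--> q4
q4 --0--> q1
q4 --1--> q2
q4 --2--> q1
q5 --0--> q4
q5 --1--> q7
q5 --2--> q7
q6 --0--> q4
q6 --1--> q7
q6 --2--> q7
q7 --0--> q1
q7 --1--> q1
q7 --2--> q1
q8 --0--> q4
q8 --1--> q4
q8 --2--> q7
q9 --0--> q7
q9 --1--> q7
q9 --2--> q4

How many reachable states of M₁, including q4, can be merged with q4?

2

Reachable states from the start: {q1,q2,q4,q5,q7,q8}. Unreachable: {q0,q3,q6,q9} — drop them.
Initial partition by acceptance: {q5,q8} | {q1,q2,q4,q7}.
Refine {q1,q2,q4,q7} on symbol 0: members go to different blocks, giving {q1,q2} and {q4,q7}.
The partition is now stable with 3 blocks: {q5,q8} | {q1,q2} | {q4,q7}.
The equivalence class containing q4 is {q4,q7}, of size 2.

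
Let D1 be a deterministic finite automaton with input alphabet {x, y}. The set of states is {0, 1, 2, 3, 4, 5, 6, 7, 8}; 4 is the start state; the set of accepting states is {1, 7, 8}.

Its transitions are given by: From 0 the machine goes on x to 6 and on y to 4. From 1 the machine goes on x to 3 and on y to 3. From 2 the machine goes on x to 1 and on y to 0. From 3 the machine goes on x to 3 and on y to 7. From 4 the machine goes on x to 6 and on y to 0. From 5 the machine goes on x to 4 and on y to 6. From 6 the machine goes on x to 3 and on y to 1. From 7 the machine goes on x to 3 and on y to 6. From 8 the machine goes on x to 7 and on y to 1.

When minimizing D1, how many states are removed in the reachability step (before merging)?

3

Starting at 4 and following transitions, the reachable set is {0, 1, 3, 4, 6, 7}. That leaves 2, 5, 8 unreachable — 3 in total.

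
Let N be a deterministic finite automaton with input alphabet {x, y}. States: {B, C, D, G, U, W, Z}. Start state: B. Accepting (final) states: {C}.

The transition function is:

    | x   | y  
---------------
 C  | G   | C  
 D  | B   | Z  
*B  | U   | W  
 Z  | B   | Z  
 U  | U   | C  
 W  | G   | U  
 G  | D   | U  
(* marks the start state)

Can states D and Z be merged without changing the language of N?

Start with accepting vs non-accepting: {C} | {B,D,G,U,W,Z}.
Split {B,D,G,U,W,Z} by δ(·,y) → {B,D,G,W,Z} and {U}.
Split {B,D,G,W,Z} by δ(·,x) → {D,G,W,Z} and {B}.
Split {D,G,W,Z} by δ(·,x) → {G,W} and {D,Z}.
Split {G,W} by δ(·,x) → {G} and {W}.
No further refinement is possible. Final partition (6 blocks): {C} | {G} | {U} | {B} | {D,Z} | {W}.
D and Z lie in the same block of the stable partition, so they are equivalent — no string distinguishes them.

Yes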